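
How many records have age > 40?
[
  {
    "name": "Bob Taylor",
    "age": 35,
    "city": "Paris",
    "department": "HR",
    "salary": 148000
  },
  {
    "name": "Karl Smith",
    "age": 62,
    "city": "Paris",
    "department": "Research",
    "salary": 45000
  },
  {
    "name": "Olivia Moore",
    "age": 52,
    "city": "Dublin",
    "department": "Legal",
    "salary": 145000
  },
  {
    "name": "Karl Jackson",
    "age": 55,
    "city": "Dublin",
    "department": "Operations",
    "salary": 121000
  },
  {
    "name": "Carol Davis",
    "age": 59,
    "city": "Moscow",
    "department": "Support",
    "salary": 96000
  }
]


Data: 5 records
Condition: age > 40

Checking each record:
  Bob Taylor: 35
  Karl Smith: 62 MATCH
  Olivia Moore: 52 MATCH
  Karl Jackson: 55 MATCH
  Carol Davis: 59 MATCH

Count: 4

4


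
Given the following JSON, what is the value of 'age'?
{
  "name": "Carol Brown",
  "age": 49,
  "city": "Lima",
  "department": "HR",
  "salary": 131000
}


Looking up field 'age'
Value: 49

49


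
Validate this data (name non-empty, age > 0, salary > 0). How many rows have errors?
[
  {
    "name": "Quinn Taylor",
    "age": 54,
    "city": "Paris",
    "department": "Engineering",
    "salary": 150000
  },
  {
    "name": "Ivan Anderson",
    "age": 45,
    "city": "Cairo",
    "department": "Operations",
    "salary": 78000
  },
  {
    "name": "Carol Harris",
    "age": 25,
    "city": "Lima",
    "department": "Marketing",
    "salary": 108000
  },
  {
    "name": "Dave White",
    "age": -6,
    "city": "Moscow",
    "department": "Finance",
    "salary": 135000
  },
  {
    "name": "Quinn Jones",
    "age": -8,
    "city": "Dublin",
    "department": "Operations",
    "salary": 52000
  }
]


Validating 5 records:
Rules: name non-empty, age > 0, salary > 0

  Row 1 (Quinn Taylor): OK
  Row 2 (Ivan Anderson): OK
  Row 3 (Carol Harris): OK
  Row 4 (Dave White): negative age: -6
  Row 5 (Quinn Jones): negative age: -8

Total errors: 2

2 errors


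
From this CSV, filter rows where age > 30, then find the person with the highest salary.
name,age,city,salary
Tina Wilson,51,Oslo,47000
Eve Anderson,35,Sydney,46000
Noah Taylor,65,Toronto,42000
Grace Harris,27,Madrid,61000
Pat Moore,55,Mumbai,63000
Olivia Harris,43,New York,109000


Filter: age > 30
Sort by: salary (descending)

Filtered records (5):
  Olivia Harris, age 43, salary $109000
  Pat Moore, age 55, salary $63000
  Tina Wilson, age 51, salary $47000
  Eve Anderson, age 35, salary $46000
  Noah Taylor, age 65, salary $42000

Highest salary: Olivia Harris ($109000)

Olivia Harris


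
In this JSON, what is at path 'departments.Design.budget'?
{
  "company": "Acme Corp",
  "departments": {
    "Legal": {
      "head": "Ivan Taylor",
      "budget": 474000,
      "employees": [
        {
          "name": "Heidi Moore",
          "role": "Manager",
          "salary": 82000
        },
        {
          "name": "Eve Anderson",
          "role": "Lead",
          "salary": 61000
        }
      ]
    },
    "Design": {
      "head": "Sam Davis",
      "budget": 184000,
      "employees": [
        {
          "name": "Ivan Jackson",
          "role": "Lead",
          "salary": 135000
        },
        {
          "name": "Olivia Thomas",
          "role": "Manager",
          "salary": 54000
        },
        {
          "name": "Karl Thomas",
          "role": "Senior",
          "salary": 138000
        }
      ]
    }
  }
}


Path: departments.Design.budget

Navigate:
  -> departments
  -> Design
  -> budget = 184000

184000


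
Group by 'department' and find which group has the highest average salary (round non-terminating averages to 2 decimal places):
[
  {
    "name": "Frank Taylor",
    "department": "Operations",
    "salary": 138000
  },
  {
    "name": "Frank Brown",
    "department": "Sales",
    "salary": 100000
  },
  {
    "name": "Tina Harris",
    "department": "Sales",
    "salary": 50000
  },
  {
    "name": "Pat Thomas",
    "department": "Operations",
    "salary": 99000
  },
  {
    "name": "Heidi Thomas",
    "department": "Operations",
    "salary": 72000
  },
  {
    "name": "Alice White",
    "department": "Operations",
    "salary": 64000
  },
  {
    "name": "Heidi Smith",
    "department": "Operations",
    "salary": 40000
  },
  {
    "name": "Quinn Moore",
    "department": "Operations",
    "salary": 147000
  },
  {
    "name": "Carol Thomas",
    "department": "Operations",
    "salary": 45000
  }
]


Group by: department

Groups:
  Operations: 7 people, avg salary = 605000/7 ≈ $86428.57
  Sales: 2 people, avg salary = 150000/2 = $75000

Highest average salary: Operations (≈$86428.57)

Operations (≈$86428.57)


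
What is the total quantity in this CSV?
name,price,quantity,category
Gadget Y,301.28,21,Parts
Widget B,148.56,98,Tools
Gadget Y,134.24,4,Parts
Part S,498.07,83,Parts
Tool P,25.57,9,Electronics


Computing total quantity:
Values: [21, 98, 4, 83, 9]
Sum = 215

215


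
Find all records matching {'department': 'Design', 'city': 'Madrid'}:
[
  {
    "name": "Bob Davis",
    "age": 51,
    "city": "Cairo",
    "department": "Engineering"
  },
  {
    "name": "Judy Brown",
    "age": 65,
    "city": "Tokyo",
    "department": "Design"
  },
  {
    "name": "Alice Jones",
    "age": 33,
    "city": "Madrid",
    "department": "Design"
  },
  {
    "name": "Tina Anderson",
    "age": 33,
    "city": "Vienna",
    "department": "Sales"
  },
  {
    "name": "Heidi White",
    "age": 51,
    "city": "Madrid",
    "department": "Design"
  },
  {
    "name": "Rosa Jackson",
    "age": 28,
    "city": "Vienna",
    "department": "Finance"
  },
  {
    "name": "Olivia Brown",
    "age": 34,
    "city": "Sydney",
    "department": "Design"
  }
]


Search criteria: {'department': 'Design', 'city': 'Madrid'}

Checking 7 records:
  Bob Davis: {department: Engineering, city: Cairo}
  Judy Brown: {department: Design, city: Tokyo}
  Alice Jones: {department: Design, city: Madrid} <-- MATCH
  Tina Anderson: {department: Sales, city: Vienna}
  Heidi White: {department: Design, city: Madrid} <-- MATCH
  Rosa Jackson: {department: Finance, city: Vienna}
  Olivia Brown: {department: Design, city: Sydney}

Matches: ["Alice Jones", "Heidi White"]

["Alice Jones", "Heidi White"]


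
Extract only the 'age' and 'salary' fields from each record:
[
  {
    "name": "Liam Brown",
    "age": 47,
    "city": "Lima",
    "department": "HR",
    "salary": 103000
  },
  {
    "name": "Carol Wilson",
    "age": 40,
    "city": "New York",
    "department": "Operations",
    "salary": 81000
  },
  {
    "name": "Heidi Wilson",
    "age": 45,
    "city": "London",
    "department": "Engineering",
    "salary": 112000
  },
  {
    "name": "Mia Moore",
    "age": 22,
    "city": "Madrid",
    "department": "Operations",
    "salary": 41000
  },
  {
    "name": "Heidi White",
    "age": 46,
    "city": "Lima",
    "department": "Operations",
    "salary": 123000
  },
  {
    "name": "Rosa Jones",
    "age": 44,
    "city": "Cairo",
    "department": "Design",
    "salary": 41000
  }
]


Original: 6 records with fields: name, age, city, department, salary
Keep: ['age', 'salary']
Drop: ['name', 'city', 'department']
Result: 6 records, 2 fields each

[
  {
    "age": 47,
    "salary": 103000
  },
  {
    "age": 40,
    "salary": 81000
  },
  {
    "age": 45,
    "salary": 112000
  },
  {
    "age": 22,
    "salary": 41000
  },
  {
    "age": 46,
    "salary": 123000
  },
  {
    "age": 44,
    "salary": 41000
  }
]


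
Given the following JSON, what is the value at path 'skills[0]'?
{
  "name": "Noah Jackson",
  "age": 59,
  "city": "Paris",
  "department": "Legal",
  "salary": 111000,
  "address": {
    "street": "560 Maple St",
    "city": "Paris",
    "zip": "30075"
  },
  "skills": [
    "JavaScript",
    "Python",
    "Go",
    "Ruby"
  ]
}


Query: skills[0]
Path: skills -> first element
Value: JavaScript

JavaScript


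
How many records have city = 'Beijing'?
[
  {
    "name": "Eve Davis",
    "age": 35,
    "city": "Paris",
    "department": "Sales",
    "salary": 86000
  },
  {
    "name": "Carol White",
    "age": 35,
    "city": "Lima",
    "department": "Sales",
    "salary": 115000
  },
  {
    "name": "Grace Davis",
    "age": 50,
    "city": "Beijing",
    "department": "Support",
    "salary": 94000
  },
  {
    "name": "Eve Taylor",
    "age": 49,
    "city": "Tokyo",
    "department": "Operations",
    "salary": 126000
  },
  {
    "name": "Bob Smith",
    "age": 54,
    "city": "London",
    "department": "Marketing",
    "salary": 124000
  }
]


Data: 5 records
Condition: city = 'Beijing'

Checking each record:
  Eve Davis: Paris
  Carol White: Lima
  Grace Davis: Beijing MATCH
  Eve Taylor: Tokyo
  Bob Smith: London

Count: 1

1


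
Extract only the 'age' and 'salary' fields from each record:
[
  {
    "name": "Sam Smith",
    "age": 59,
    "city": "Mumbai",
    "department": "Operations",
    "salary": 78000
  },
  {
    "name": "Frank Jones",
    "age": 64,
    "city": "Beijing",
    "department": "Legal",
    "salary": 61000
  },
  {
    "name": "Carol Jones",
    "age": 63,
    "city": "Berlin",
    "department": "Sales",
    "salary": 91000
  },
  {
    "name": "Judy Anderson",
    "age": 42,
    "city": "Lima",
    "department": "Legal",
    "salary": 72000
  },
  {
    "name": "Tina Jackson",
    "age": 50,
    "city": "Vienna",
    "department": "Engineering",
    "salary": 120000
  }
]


Original: 5 records with fields: name, age, city, department, salary
Keep: ['age', 'salary']
Drop: ['name', 'city', 'department']
Result: 5 records, 2 fields each

[
  {
    "age": 59,
    "salary": 78000
  },
  {
    "age": 64,
    "salary": 61000
  },
  {
    "age": 63,
    "salary": 91000
  },
  {
    "age": 42,
    "salary": 72000
  },
  {
    "age": 50,
    "salary": 120000
  }
]


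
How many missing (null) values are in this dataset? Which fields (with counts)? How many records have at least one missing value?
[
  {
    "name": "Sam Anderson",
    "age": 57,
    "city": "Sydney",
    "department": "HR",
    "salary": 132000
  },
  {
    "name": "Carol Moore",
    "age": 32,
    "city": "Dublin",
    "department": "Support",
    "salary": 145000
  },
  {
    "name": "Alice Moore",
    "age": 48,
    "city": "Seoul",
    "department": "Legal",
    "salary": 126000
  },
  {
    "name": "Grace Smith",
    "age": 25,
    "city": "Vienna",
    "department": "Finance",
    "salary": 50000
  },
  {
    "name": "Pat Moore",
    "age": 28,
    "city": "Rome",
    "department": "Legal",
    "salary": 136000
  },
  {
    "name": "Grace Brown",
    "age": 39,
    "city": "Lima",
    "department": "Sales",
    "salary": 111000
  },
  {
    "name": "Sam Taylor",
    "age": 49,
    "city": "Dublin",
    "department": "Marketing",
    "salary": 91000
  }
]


Checking for missing (null) values in 7 records:

  Sam Anderson: complete
  Carol Moore: complete
  Alice Moore: complete
  Grace Smith: complete
  Pat Moore: complete
  Grace Brown: complete
  Sam Taylor: complete

Per field:
  name: 0 missing
  age: 0 missing
  city: 0 missing
  department: 0 missing
  salary: 0 missing

Total missing values: 0
Records with any missing: 0

0 missing values (none); 0 incomplete records


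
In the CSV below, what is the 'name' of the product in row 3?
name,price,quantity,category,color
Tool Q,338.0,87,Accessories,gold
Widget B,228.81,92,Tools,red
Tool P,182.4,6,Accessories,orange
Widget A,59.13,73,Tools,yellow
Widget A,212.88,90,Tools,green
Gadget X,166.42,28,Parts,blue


Query: Row 3 ('Tool P'), column 'name'
Value: Tool P

Tool P


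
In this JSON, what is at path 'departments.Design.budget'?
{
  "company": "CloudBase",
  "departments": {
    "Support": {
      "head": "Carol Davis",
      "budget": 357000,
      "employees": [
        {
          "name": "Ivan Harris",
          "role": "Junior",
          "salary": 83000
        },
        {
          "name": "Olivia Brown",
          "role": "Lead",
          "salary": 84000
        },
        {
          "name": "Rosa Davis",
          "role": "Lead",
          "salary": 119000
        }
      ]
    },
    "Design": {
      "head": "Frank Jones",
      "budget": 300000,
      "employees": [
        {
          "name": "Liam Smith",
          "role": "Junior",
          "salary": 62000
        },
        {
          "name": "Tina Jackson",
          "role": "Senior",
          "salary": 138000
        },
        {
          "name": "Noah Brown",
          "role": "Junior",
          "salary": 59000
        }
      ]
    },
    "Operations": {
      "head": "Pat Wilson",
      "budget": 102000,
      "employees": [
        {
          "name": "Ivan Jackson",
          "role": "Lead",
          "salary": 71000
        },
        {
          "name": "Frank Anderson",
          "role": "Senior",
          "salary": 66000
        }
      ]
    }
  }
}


Path: departments.Design.budget

Navigate:
  -> departments
  -> Design
  -> budget = 300000

300000


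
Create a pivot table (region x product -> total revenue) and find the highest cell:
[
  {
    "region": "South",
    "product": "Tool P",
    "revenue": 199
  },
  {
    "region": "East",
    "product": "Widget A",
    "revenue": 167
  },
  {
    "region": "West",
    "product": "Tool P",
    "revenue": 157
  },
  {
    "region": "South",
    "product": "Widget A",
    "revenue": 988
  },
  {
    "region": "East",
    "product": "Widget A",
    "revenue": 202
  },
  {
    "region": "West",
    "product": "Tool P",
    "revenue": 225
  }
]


Pivot: region (rows) x product (columns) -> total revenue

     Tool P        Widget A    
East             0           369  
South          199           988  
West           382             0  

Highest: South / Widget A = $988

South / Widget A = $988


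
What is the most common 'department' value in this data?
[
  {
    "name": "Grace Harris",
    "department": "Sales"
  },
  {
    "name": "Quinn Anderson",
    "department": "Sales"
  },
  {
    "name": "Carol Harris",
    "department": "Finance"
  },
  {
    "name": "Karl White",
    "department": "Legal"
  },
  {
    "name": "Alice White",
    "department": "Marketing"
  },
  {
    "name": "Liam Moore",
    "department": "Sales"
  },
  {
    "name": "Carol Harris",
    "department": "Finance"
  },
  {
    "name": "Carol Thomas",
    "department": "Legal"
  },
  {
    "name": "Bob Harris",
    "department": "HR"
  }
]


Counting 'department' values across 9 records:

  Sales: 3 ###
  Finance: 2 ##
  Legal: 2 ##
  Marketing: 1 #
  HR: 1 #

Most common: Sales (3 times)

Sales (3 times)


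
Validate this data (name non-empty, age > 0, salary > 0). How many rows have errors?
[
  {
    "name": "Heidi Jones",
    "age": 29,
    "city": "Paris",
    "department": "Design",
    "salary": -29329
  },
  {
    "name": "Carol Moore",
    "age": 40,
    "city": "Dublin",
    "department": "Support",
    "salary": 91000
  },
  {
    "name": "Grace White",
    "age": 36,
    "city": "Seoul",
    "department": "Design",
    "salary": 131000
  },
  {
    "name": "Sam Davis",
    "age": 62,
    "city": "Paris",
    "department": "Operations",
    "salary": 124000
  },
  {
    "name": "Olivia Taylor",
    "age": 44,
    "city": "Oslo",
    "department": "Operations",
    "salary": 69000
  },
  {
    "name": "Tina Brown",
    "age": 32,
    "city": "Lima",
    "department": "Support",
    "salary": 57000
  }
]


Validating 6 records:
Rules: name non-empty, age > 0, salary > 0

  Row 1 (Heidi Jones): negative salary: -29329
  Row 2 (Carol Moore): OK
  Row 3 (Grace White): OK
  Row 4 (Sam Davis): OK
  Row 5 (Olivia Taylor): OK
  Row 6 (Tina Brown): OK

Total errors: 1

1 errors


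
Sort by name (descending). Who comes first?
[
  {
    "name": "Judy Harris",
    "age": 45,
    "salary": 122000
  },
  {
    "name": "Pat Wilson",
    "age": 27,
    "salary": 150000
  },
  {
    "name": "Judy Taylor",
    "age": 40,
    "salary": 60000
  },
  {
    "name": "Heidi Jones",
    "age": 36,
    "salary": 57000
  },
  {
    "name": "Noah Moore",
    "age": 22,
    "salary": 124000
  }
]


Sort by: name (descending)

Sorted order:
  1. Pat Wilson (name = Pat Wilson)
  2. Noah Moore (name = Noah Moore)
  3. Judy Taylor (name = Judy Taylor)
  4. Judy Harris (name = Judy Harris)
  5. Heidi Jones (name = Heidi Jones)

First: Pat Wilson

Pat Wilson


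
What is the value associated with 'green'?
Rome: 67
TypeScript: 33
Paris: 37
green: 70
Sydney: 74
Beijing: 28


Looking up key 'green'
Value: 70

70


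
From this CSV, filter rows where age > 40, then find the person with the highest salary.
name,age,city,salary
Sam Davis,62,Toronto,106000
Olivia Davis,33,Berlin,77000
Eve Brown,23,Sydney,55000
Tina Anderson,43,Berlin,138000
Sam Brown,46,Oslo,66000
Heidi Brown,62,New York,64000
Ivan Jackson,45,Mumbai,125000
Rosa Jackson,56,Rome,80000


Filter: age > 40
Sort by: salary (descending)

Filtered records (6):
  Tina Anderson, age 43, salary $138000
  Ivan Jackson, age 45, salary $125000
  Sam Davis, age 62, salary $106000
  Rosa Jackson, age 56, salary $80000
  Sam Brown, age 46, salary $66000
  Heidi Brown, age 62, salary $64000

Highest salary: Tina Anderson ($138000)

Tina Anderson


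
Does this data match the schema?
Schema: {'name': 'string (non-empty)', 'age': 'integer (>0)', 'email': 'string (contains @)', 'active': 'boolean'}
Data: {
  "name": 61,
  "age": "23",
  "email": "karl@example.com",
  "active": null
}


Validating each field against schema:
  name: FAIL (61 is not a string)
  age: FAIL ("23" is not an integer)
  email: OK (string with @)
  active: FAIL (null is not a boolean)

Result: INVALID (3 errors: name, age, active)

INVALID (3 errors: name, age, active)


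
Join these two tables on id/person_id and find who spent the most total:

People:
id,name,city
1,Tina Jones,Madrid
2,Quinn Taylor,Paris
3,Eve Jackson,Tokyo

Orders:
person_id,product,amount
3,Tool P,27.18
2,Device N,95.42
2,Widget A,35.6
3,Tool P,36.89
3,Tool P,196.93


Join on: people.id = orders.person_id

Joined rows:
  Eve Jackson (Tokyo) bought Tool P for $27.18
  Quinn Taylor (Paris) bought Device N for $95.42
  Quinn Taylor (Paris) bought Widget A for $35.6
  Eve Jackson (Tokyo) bought Tool P for $36.89
  Eve Jackson (Tokyo) bought Tool P for $196.93

Total per person:
  Eve Jackson: $261.00
  Quinn Taylor: $131.02

Top spender: Eve Jackson ($261.00)

Eve Jackson ($261.00)


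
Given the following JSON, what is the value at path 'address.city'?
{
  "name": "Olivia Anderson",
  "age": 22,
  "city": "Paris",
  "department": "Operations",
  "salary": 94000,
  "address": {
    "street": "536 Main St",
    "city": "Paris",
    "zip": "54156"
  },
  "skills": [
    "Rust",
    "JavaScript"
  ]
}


Query: address.city
Path: address -> city
Value: Paris

Paris


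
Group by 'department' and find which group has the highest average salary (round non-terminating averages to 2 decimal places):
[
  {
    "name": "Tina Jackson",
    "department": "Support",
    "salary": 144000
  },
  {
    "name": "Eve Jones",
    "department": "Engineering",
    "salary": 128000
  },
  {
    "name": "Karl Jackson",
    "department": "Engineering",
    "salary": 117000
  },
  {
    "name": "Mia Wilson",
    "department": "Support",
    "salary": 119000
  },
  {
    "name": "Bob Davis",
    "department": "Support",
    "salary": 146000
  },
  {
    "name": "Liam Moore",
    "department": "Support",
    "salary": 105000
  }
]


Group by: department

Groups:
  Engineering: 2 people, avg salary = 245000/2 = $122500
  Support: 4 people, avg salary = 514000/4 = $128500

Highest average salary: Support ($128500)

Support ($128500)


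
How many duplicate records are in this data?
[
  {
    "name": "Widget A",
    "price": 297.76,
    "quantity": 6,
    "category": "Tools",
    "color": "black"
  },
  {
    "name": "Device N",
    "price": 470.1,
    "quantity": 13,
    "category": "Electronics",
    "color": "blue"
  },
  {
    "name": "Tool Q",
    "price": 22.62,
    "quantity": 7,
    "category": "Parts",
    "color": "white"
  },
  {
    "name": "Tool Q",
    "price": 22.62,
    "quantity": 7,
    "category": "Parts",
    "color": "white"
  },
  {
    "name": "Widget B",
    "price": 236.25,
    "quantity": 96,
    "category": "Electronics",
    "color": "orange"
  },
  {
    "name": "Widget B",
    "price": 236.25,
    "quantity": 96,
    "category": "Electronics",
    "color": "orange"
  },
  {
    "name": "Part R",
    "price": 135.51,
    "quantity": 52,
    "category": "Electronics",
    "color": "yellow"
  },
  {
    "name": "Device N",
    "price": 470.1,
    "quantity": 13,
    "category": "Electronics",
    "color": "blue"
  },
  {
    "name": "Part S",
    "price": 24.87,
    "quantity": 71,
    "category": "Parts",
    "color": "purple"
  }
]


Checking 9 records for duplicates:

  Row 1: Widget A ($297.76, qty 6)
  Row 2: Device N ($470.1, qty 13)
  Row 3: Tool Q ($22.62, qty 7)
  Row 4: Tool Q ($22.62, qty 7) <-- DUPLICATE
  Row 5: Widget B ($236.25, qty 96)
  Row 6: Widget B ($236.25, qty 96) <-- DUPLICATE
  Row 7: Part R ($135.51, qty 52)
  Row 8: Device N ($470.1, qty 13) <-- DUPLICATE
  Row 9: Part S ($24.87, qty 71)

Duplicates found: 3
Unique records: 6

3 duplicates, 6 unique


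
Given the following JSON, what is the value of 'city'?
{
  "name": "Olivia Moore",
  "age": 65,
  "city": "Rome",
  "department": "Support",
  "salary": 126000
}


Looking up field 'city'
Value: Rome

Rome


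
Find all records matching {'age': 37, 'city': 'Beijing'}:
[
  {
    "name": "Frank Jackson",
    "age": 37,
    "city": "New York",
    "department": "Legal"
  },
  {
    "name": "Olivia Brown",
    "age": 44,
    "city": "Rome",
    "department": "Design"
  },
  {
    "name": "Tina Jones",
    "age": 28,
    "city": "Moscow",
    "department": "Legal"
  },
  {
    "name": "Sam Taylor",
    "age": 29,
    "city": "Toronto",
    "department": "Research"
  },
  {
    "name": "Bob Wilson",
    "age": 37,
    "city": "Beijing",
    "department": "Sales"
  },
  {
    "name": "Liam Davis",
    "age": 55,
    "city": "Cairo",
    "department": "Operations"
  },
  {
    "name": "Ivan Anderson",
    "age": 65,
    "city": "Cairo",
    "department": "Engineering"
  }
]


Search criteria: {'age': 37, 'city': 'Beijing'}

Checking 7 records:
  Frank Jackson: {age: 37, city: New York}
  Olivia Brown: {age: 44, city: Rome}
  Tina Jones: {age: 28, city: Moscow}
  Sam Taylor: {age: 29, city: Toronto}
  Bob Wilson: {age: 37, city: Beijing} <-- MATCH
  Liam Davis: {age: 55, city: Cairo}
  Ivan Anderson: {age: 65, city: Cairo}

Matches: ["Bob Wilson"]

["Bob Wilson"]


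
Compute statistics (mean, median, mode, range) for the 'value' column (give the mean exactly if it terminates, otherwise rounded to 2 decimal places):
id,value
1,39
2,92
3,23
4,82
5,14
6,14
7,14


Data: [39, 92, 23, 82, 14, 14, 14]
Count: 7
Sum: 278
Mean: 278/7 ≈ 39.71 (rounded to 2 decimal places)
Sorted: [14, 14, 14, 23, 39, 82, 92]
Median: 23.0
Mode: 14 (3 times)
Range: 92 - 14 = 78
Min: 14, Max: 92

mean≈39.71, median=23.0, mode=14, range=78


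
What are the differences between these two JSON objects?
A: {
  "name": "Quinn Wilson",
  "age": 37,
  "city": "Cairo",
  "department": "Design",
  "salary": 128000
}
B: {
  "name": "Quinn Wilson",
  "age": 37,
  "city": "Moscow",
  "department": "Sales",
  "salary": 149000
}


Comparing each field (in key order):
  name: same
  age: same
  city: DIFFERENT
  department: DIFFERENT
  salary: DIFFERENT
Differences:
  city: Cairo -> Moscow
  department: Design -> Sales
  salary: 128000 -> 149000

3 field(s) changed

3 changes: city, department, salary


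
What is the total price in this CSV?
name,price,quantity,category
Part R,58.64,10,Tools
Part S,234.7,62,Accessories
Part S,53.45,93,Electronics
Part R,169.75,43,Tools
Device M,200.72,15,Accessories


Computing total price:
Values: [58.64, 234.7, 53.45, 169.75, 200.72]
Sum = 717.26

717.26


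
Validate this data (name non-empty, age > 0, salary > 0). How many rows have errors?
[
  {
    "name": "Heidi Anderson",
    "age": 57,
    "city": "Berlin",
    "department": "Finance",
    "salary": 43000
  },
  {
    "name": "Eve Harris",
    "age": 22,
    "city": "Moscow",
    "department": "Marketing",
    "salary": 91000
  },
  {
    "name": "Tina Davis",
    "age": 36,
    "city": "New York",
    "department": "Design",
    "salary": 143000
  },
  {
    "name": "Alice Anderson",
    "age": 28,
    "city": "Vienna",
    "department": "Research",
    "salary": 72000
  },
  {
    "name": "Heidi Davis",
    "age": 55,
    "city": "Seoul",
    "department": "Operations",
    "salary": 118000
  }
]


Validating 5 records:
Rules: name non-empty, age > 0, salary > 0

  Row 1 (Heidi Anderson): OK
  Row 2 (Eve Harris): OK
  Row 3 (Tina Davis): OK
  Row 4 (Alice Anderson): OK
  Row 5 (Heidi Davis): OK

Total errors: 0

0 errors


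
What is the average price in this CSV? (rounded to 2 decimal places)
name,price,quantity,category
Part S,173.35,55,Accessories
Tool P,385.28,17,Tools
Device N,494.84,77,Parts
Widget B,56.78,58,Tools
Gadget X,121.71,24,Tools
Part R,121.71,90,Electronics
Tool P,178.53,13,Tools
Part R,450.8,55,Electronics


Computing average price:
Values: [173.35, 385.28, 494.84, 56.78, 121.71, 121.71, 178.53, 450.8]
Sum = 1983.00
Count = 8
Average = 1983.00/8 = 247.875 exactly -> 247.88 (rounded half-up to 2 decimal places)

247.88


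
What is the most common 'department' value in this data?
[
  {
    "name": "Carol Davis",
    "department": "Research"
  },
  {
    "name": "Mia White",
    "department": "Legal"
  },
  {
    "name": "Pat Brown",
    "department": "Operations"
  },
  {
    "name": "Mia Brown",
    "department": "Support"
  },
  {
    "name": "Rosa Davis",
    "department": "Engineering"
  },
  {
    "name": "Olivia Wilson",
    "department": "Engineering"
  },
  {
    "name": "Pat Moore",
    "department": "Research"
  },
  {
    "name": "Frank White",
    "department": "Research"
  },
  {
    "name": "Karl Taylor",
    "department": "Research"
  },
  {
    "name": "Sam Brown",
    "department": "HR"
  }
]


Counting 'department' values across 10 records:

  Research: 4 ####
  Engineering: 2 ##
  Legal: 1 #
  Operations: 1 #
  Support: 1 #
  HR: 1 #

Most common: Research (4 times)

Research (4 times)


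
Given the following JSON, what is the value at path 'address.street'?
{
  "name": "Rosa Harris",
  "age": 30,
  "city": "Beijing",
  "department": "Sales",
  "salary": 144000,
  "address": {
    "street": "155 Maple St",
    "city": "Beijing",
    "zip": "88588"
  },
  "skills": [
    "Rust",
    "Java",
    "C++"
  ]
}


Query: address.street
Path: address -> street
Value: 155 Maple St

155 Maple St


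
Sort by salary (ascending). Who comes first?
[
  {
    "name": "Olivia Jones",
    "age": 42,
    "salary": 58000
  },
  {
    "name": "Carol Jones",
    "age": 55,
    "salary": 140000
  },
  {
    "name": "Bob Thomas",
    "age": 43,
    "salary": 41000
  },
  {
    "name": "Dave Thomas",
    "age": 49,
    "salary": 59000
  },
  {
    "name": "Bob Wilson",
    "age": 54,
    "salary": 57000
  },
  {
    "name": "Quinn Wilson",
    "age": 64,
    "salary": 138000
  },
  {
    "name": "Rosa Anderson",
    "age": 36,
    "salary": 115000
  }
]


Sort by: salary (ascending)

Sorted order:
  1. Bob Thomas (salary = 41000)
  2. Bob Wilson (salary = 57000)
  3. Olivia Jones (salary = 58000)
  4. Dave Thomas (salary = 59000)
  5. Rosa Anderson (salary = 115000)
  6. Quinn Wilson (salary = 138000)
  7. Carol Jones (salary = 140000)

First: Bob Thomas

Bob Thomas


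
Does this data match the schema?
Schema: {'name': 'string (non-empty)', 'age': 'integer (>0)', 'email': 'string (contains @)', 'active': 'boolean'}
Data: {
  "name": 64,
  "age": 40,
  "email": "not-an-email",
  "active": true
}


Validating each field against schema:
  name: FAIL (64 is not a string)
  age: OK (positive integer)
  email: FAIL ("not-an-email" does not contain @)
  active: OK (boolean)

Result: INVALID (2 errors: name, email)

INVALID (2 errors: name, email)


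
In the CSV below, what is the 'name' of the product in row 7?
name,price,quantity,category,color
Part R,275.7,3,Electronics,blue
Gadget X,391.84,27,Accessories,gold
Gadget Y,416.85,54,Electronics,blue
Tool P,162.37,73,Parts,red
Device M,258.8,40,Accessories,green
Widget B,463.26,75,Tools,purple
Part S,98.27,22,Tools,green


Query: Row 7 ('Part S'), column 'name'
Value: Part S

Part S


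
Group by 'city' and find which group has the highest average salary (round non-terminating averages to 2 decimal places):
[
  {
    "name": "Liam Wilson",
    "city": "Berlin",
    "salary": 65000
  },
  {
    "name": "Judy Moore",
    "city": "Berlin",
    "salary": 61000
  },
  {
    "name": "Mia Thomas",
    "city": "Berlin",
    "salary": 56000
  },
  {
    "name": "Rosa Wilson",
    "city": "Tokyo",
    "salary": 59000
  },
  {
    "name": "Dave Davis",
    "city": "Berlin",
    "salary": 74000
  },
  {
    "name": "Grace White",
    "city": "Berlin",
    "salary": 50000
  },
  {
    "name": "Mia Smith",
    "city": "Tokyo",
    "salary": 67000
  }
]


Group by: city

Groups:
  Berlin: 5 people, avg salary = 306000/5 = $61200
  Tokyo: 2 people, avg salary = 126000/2 = $63000

Highest average salary: Tokyo ($63000)

Tokyo ($63000)


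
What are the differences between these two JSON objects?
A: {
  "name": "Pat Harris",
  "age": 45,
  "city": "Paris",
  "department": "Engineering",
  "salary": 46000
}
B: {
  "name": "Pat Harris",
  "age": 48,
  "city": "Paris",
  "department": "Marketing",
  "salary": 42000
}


Comparing each field (in key order):
  name: same
  age: DIFFERENT
  city: same
  department: DIFFERENT
  salary: DIFFERENT
Differences:
  age: 45 -> 48
  department: Engineering -> Marketing
  salary: 46000 -> 42000

3 field(s) changed

3 changes: age, department, salary


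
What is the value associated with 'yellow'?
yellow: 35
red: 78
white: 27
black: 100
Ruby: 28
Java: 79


Looking up key 'yellow'
Value: 35

35


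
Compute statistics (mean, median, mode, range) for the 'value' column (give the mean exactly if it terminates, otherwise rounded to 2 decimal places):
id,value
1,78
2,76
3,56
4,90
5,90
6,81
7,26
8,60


Data: [78, 76, 56, 90, 90, 81, 26, 60]
Count: 8
Sum: 557
Mean: 557/8 = 69.625
Sorted: [26, 56, 60, 76, 78, 81, 90, 90]
Median: 77.0
Mode: 90 (2 times)
Range: 90 - 26 = 64
Min: 26, Max: 90

mean=69.625, median=77.0, mode=90, range=64


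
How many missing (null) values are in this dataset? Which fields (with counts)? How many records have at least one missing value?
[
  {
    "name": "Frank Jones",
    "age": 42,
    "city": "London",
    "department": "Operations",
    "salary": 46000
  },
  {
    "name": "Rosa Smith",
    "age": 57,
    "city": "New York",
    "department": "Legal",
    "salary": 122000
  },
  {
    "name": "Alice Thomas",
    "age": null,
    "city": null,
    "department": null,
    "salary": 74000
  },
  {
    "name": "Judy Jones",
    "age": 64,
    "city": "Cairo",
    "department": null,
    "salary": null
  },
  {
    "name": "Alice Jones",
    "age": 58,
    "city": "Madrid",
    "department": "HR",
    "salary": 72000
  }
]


Checking for missing (null) values in 5 records:

  Frank Jones: complete
  Rosa Smith: complete
  Alice Thomas: age, city, department
  Judy Jones: department, salary
  Alice Jones: complete

Per field:
  name: 0 missing
  age: 1 missing
  city: 1 missing
  department: 2 missing
  salary: 1 missing

Total missing values: 5
Records with any missing: 2

5 missing values (age: 1, city: 1, department: 2, salary: 1); 2 incomplete records


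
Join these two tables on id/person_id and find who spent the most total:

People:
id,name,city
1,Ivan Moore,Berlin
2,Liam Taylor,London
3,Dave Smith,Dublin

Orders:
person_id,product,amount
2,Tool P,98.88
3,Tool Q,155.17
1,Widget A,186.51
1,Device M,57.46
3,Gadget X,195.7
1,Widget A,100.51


Join on: people.id = orders.person_id

Joined rows:
  Liam Taylor (London) bought Tool P for $98.88
  Dave Smith (Dublin) bought Tool Q for $155.17
  Ivan Moore (Berlin) bought Widget A for $186.51
  Ivan Moore (Berlin) bought Device M for $57.46
  Dave Smith (Dublin) bought Gadget X for $195.7
  Ivan Moore (Berlin) bought Widget A for $100.51

Total per person:
  Dave Smith: $350.87
  Ivan Moore: $344.48
  Liam Taylor: $98.88

Top spender: Dave Smith ($350.87)

Dave Smith ($350.87)


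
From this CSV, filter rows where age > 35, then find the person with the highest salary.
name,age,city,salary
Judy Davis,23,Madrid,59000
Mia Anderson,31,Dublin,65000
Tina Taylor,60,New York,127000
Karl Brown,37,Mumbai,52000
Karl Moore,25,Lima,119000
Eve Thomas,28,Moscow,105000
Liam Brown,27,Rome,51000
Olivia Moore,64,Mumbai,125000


Filter: age > 35
Sort by: salary (descending)

Filtered records (3):
  Tina Taylor, age 60, salary $127000
  Olivia Moore, age 64, salary $125000
  Karl Brown, age 37, salary $52000

Highest salary: Tina Taylor ($127000)

Tina Taylor


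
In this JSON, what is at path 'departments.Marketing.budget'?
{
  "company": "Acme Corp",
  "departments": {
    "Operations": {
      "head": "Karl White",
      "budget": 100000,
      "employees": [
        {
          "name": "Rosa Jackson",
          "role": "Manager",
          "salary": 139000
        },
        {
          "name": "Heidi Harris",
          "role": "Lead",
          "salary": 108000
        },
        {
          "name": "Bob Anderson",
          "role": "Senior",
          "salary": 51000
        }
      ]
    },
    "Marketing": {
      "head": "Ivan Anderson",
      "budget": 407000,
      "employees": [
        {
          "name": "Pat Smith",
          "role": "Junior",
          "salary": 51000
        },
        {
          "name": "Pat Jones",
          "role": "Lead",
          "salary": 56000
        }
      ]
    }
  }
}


Path: departments.Marketing.budget

Navigate:
  -> departments
  -> Marketing
  -> budget = 407000

407000


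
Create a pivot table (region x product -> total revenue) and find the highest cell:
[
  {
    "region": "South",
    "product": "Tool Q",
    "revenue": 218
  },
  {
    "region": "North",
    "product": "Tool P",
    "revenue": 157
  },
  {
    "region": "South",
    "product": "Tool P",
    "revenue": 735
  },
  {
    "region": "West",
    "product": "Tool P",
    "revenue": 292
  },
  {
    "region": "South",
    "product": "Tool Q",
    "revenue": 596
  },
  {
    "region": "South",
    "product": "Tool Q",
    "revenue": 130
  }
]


Pivot: region (rows) x product (columns) -> total revenue

     Tool P        Tool Q      
North          157             0  
South          735           944  
West           292             0  

Highest: South / Tool Q = $944

South / Tool Q = $944


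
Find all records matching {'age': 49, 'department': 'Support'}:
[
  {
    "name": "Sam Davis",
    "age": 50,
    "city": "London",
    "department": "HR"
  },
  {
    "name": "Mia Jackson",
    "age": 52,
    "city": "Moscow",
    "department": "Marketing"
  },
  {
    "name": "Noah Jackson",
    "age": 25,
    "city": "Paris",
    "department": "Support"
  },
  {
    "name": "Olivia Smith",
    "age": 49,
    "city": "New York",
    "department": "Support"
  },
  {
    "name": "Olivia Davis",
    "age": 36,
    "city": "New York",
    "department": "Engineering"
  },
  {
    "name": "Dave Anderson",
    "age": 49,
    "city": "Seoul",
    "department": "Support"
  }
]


Search criteria: {'age': 49, 'department': 'Support'}

Checking 6 records:
  Sam Davis: {age: 50, department: HR}
  Mia Jackson: {age: 52, department: Marketing}
  Noah Jackson: {age: 25, department: Support}
  Olivia Smith: {age: 49, department: Support} <-- MATCH
  Olivia Davis: {age: 36, department: Engineering}
  Dave Anderson: {age: 49, department: Support} <-- MATCH

Matches: ["Olivia Smith", "Dave Anderson"]

["Olivia Smith", "Dave Anderson"]


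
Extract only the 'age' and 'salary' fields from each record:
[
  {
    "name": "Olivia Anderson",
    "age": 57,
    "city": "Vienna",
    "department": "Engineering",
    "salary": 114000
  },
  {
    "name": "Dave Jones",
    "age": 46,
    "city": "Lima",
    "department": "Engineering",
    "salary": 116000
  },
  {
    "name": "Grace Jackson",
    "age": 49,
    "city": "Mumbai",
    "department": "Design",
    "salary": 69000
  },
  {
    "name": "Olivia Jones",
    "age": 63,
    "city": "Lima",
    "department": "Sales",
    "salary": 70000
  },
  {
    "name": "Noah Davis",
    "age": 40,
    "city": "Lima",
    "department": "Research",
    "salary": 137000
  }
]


Original: 5 records with fields: name, age, city, department, salary
Keep: ['age', 'salary']
Drop: ['name', 'city', 'department']
Result: 5 records, 2 fields each

[
  {
    "age": 57,
    "salary": 114000
  },
  {
    "age": 46,
    "salary": 116000
  },
  {
    "age": 49,
    "salary": 69000
  },
  {
    "age": 63,
    "salary": 70000
  },
  {
    "age": 40,
    "salary": 137000
  }
]


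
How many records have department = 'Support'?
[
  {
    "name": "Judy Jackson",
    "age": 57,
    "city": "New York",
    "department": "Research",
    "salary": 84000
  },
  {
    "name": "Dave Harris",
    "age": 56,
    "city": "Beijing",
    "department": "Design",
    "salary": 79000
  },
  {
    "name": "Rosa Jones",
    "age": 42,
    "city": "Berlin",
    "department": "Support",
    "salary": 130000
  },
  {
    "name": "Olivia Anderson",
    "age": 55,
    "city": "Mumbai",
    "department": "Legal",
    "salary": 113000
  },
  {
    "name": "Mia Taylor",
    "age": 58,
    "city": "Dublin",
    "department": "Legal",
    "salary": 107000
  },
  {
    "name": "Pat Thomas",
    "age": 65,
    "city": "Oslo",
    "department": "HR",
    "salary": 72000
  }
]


Data: 6 records
Condition: department = 'Support'

Checking each record:
  Judy Jackson: Research
  Dave Harris: Design
  Rosa Jones: Support MATCH
  Olivia Anderson: Legal
  Mia Taylor: Legal
  Pat Thomas: HR

Count: 1

1


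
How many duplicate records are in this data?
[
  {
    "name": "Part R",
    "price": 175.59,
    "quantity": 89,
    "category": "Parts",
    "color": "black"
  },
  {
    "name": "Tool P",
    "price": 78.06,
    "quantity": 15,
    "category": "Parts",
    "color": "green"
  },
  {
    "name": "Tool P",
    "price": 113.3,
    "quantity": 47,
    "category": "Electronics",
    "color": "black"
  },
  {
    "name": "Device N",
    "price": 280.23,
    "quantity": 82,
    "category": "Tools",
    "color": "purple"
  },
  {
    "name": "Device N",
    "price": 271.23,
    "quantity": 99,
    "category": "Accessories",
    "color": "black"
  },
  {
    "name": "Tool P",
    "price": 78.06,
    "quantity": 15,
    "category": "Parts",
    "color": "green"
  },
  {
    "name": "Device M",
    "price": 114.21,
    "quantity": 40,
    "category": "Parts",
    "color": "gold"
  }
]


Checking 7 records for duplicates:

  Row 1: Part R ($175.59, qty 89)
  Row 2: Tool P ($78.06, qty 15)
  Row 3: Tool P ($113.3, qty 47)
  Row 4: Device N ($280.23, qty 82)
  Row 5: Device N ($271.23, qty 99)
  Row 6: Tool P ($78.06, qty 15) <-- DUPLICATE
  Row 7: Device M ($114.21, qty 40)

Duplicates found: 1
Unique records: 6

1 duplicates, 6 unique


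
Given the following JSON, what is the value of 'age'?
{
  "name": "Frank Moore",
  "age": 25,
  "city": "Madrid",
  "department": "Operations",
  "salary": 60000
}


Looking up field 'age'
Value: 25

25


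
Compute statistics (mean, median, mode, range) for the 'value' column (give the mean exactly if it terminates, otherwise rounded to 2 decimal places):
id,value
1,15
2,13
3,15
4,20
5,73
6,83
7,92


Data: [15, 13, 15, 20, 73, 83, 92]
Count: 7
Sum: 311
Mean: 311/7 ≈ 44.43 (rounded to 2 decimal places)
Sorted: [13, 15, 15, 20, 73, 83, 92]
Median: 20.0
Mode: 15 (2 times)
Range: 92 - 13 = 79
Min: 13, Max: 92

mean≈44.43, median=20.0, mode=15, range=79


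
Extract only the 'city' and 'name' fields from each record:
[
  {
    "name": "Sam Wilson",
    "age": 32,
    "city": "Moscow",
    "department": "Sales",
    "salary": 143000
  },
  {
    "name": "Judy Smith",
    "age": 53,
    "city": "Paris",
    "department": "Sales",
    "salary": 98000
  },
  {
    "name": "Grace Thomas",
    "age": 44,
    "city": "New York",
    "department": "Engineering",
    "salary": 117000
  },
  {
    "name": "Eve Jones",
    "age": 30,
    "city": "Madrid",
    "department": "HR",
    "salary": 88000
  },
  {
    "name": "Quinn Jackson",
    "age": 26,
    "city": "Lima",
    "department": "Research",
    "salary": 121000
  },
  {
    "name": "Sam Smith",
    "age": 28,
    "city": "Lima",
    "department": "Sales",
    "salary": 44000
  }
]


Original: 6 records with fields: name, age, city, department, salary
Keep: ['city', 'name']
Drop: ['age', 'department', 'salary']
Result: 6 records, 2 fields each

[
  {
    "city": "Moscow",
    "name": "Sam Wilson"
  },
  {
    "city": "Paris",
    "name": "Judy Smith"
  },
  {
    "city": "New York",
    "name": "Grace Thomas"
  },
  {
    "city": "Madrid",
    "name": "Eve Jones"
  },
  {
    "city": "Lima",
    "name": "Quinn Jackson"
  },
  {
    "city": "Lima",
    "name": "Sam Smith"
  }
]
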